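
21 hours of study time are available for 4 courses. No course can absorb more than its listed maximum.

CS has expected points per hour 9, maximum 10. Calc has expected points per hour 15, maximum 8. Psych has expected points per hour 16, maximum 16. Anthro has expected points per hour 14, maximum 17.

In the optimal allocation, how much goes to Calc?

Rank by expected points per hour: Psych 16 > Calc 15 > Anthro 14 > CS 9.
Psych takes 16 to reach its cap of 16 → 5 left.
Only 5 left; Calc takes them to reach 5.

5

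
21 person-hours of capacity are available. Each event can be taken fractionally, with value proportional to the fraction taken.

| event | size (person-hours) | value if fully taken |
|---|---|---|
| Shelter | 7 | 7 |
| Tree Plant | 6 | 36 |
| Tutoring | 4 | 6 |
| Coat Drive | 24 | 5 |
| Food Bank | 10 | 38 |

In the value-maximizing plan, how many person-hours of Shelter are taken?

Rank by value-to-size ratio: Tree Plant 36/6≈6, Food Bank 38/10≈3.8, Tutoring 6/4≈1.5, Shelter 7/7≈1, Coat Drive 5/24≈0.208.
Take all of Tree Plant (6 person-hours, value 36) ; 15 person-hours left.
Take all of Food Bank (10 person-hours, value 38) ; 5 person-hours left.
Tutoring: take in full, 4 person-hours for value 6 ; 1 left.
Fill the last 1 person-hours with part of Shelter: 1/7 of it earns 1.

1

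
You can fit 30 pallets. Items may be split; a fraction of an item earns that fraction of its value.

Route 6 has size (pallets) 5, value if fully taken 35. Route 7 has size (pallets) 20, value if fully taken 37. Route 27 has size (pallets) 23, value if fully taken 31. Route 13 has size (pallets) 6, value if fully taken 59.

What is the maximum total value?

Sort by value density: Route 13 59/6≈9.83, Route 6 35/5≈7, Route 7 37/20≈1.85, Route 27 31/23≈1.35.
Route 13: take in full, 6 pallets for value 59 ; 24 left.
Route 6: take in full, 5 pallets for value 35 ; 19 left.
19 pallets left: a 19/20 share of Route 7 gives 37×19/20 = 35.15.
Total value = 129.15.

129.15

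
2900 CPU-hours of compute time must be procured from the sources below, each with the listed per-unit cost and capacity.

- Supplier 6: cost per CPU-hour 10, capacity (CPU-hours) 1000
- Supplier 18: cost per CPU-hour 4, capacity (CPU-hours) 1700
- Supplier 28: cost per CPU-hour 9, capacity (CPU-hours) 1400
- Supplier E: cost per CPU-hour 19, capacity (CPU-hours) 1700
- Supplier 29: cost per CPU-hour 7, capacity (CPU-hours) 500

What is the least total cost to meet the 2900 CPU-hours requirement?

Use sources in increasing cost order.
Supplier 18 (4): use full 1700 — 1200 CPU-hours to go.
Supplier 29 (7): use full 500 — 700 CPU-hours to go.
Supplier 28 (9): take the remaining 700 — done.
Supplier 6, Supplier E: unused.
Cost = 1700×4 + 500×7 + 700×9 = 16600.

16600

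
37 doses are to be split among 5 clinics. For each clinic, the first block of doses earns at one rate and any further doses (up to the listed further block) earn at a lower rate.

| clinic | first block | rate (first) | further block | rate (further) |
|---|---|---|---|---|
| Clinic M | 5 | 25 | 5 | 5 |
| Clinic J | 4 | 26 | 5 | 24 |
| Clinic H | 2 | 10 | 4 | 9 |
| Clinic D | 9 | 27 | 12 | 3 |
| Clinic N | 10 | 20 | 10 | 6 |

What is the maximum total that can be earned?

830

Treat each block as its own option and order by rate: Clinic D/first 27 > Clinic J/first 26 > Clinic M/first 25 > Clinic J/second 24 > Clinic N/first 20 > Clinic H/first 10 > Clinic H/second 9 > Clinic N/second 6 > Clinic M/second 5 > Clinic D/second 3.
Clinic D first at 27: fill all 9 → 28 left.
Clinic J/first (26): +4 → 24 left.
Fill Clinic M first block (5 at 25) → 19 left.
Fill Clinic J second block (5 at 24) → 14 left.
Clinic N first at 20: fill all 10 → 4 left.
Clinic H/first (10): +2 → 2 left.
2 remain; put them into Clinic H second at 9.
Total = 27×9 + 26×4 + 25×5 + 24×5 + 20×10 + 10×2 + 9×2 = 830.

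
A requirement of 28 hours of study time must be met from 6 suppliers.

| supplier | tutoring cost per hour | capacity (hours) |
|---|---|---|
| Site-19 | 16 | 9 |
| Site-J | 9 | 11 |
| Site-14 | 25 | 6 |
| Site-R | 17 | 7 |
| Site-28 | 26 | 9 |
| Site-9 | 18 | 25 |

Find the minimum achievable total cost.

380

Use suppliers in increasing cost order.
Site-J at 9: take all 11 hours — 17 still needed.
Take 9 from Site-19 at 16 — need 8 more.
Site-R at 17: take all 7 hours — 1 still needed.
Site-9 (18): take the remaining 1 — done.
Site-14, Site-28: unused.
Cost = 11×9 + 9×16 + 7×17 + 1×18 = 380.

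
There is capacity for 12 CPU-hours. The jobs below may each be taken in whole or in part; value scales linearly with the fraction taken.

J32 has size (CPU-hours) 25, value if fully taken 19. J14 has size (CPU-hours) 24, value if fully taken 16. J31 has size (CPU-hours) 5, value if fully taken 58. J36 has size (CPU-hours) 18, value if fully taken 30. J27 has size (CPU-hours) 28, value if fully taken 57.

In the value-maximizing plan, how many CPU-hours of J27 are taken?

7

Best value per unit of size first: J31 58/5≈11.6, J27 57/28≈2.04, J36 30/18≈1.67, J32 19/25≈0.76, J14 16/24≈0.667.
J31: take in full, 5 CPU-hours for value 58 ; 7 left.
7 CPU-hours left: a 7/28 share of J27 gives 57×7/28 = 14.25.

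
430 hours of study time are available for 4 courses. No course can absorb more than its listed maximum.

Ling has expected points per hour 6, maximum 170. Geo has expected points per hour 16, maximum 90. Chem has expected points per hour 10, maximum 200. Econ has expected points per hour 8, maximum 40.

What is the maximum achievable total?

Highest expected points per hour first: Geo 16 > Chem 10 > Econ 8 > Ling 6.
Geo takes 90 to reach its cap of 90 ; 340 left.
Give Chem 200 to hit its cap of 200 ; 140 left.
Econ: +40 to 40 (cap) ; 100 left.
Ling has room for 170 but only 100 remain, so it gets 100.
Total = 6×100 + 16×90 + 10×200 + 8×40 = 4360.

4360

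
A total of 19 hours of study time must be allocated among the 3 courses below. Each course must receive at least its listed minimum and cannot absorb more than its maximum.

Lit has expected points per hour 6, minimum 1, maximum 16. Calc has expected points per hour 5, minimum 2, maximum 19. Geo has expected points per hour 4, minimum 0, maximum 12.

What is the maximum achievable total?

Meeting every minimum uses 1+2+0 = 3 hours, leaving 16.
Highest expected points per hour first: Lit 6 > Calc 5 > Geo 4.
Lit: +15 to 16 (cap) → 1 left.
Calc: +1 (room for 17) → 3. Pool exhausted.
Total = 6×16 + 5×3 = 111.

111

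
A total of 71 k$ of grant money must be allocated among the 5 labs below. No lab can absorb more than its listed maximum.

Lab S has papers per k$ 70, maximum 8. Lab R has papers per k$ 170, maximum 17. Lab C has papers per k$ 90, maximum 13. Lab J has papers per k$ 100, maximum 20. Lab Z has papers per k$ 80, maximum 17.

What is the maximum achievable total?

Rank by papers per k$: Lab R 170 > Lab J 100 > Lab C 90 > Lab Z 80 > Lab S 70.
Give Lab R 17 to hit its cap of 17 — 54 left.
Lab J: +20 to 20 (cap) — 34 left.
Lab C takes 13 to reach its cap of 13 — 21 left.
Lab Z takes 17 to reach its cap of 17 — 4 left.
Only 4 left; Lab S takes them to reach 4.
Total = 70×4 + 170×17 + 90×13 + 100×20 + 80×17 = 7700.

7700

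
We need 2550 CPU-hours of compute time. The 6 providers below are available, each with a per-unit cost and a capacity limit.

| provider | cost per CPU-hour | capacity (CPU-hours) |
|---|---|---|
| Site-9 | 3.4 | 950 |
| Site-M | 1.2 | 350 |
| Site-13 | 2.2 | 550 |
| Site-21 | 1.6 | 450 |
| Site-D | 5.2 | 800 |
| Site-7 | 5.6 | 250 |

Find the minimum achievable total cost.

Use providers in increasing cost order.
Take 350 from Site-M at 1.2 ; need 2200 more.
Site-21 at 1.6: take all 450 CPU-hours ; 1750 still needed.
Site-13 at 2.2: take all 550 CPU-hours ; 1200 still needed.
Take 950 from Site-9 at 3.4 ; need 250 more.
Site-D at 5.2: take 250 of its 800 ; requirement met.
Site-7: unused.
Cost = 350×1.2 + 450×1.6 + 550×2.2 + 950×3.4 + 250×5.2 = 6880.

6880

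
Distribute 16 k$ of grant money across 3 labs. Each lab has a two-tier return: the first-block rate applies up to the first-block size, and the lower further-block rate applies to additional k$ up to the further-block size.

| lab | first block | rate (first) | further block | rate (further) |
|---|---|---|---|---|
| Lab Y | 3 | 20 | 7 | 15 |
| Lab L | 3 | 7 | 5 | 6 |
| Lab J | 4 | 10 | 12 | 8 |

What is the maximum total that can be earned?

Rank every tier by rate: Lab Y/first 20 > Lab Y/second 15 > Lab J/first 10 > Lab J/second 8 > Lab L/first 7 > Lab L/second 6.
Fill Lab Y first block (3 at 20) — 13 left.
Lab Y second at 15: fill all 7 — 6 left.
Lab J/first (10): +4 — 2 left.
Lab J second at 8: only 2 left, fill 2.
Total = 20×3 + 15×7 + 10×4 + 8×2 = 221.

221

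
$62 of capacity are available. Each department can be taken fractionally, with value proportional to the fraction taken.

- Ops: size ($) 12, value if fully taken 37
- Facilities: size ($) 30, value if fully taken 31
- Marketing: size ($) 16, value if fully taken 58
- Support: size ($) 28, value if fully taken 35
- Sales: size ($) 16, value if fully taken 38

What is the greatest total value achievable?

Rank by value-to-size ratio: Marketing 58/16≈3.62, Ops 37/12≈3.08, Sales 38/16≈2.38, Support 35/28≈1.25, Facilities 31/30≈1.03.
All 16 $ of Marketing fit (value 58) → 46 remain.
All 12 $ of Ops fit (value 37) → 34 remain.
Sales: take in full, 16 $ for value 38 → 18 left.
18 $ left: a 18/28 share of Support gives 35×18/28 = 22.5.
Total value = 155.5.

155.5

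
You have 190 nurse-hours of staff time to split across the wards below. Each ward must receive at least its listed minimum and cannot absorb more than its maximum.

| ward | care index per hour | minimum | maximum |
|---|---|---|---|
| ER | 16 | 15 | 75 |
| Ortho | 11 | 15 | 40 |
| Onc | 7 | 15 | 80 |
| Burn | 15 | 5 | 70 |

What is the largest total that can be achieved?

Meeting every minimum uses 15+15+15+5 = 50 nurse-hours, leaving 140.
Order the wards by care index per hour: ER 16 > Burn 15 > Ortho 11 > Onc 7.
ER takes 60 more to reach its cap of 75 → 80 left.
Give Burn 65 more to hit its cap of 70 → 15 left.
Ortho has room for 25 more but only 15 remain, so it gets 30.
Total = 16×75 + 11×30 + 7×15 + 15×70 = 2685.

2685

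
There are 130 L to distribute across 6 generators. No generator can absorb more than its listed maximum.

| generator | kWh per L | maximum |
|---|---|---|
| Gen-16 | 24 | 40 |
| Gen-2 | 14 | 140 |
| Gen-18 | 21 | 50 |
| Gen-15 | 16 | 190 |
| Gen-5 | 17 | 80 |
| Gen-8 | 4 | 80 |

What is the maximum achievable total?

Highest kWh per L first: Gen-16 24 > Gen-18 21 > Gen-5 17 > Gen-15 16 > Gen-2 14 > Gen-8 4.
Gen-16 takes 40 to reach its cap of 40 — 90 left.
Gen-18 takes 50 to reach its cap of 50 — 40 left.
Gen-5: +40 (room for 80) → 40. Pool exhausted.
Total = 24×40 + 21×50 + 17×40 = 2690.

2690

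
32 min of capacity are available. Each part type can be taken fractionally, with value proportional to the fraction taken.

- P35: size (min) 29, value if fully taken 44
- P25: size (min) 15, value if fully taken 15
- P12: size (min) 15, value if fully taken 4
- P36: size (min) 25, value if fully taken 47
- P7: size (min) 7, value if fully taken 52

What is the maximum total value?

Sort by value density: P7 52/7≈7.43, P36 47/25≈1.88, P35 44/29≈1.52, P25 15/15≈1, P12 4/15≈0.267.
P7: take in full, 7 min for value 52 — 25 left.
All 25 min of P36 fit (value 47) — 0 remain.
Total value = 99.

99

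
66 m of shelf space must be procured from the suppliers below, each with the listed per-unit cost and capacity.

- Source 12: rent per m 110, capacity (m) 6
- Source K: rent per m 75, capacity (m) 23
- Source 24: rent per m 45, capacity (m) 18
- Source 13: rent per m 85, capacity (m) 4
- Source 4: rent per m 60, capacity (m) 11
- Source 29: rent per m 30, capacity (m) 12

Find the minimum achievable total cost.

Use suppliers in increasing cost order.
Source 29 at 30: take all 12 m ; 54 still needed.
Source 24 at 45: take all 18 m ; 36 still needed.
Source 4 at 60: take all 11 m ; 25 still needed.
Source K at 75: take all 23 m ; 2 still needed.
Source 13 (85): take the remaining 2 ; done.
Source 12: unused.
Cost = 12×30 + 18×45 + 11×60 + 23×75 + 2×85 = 3725.

3725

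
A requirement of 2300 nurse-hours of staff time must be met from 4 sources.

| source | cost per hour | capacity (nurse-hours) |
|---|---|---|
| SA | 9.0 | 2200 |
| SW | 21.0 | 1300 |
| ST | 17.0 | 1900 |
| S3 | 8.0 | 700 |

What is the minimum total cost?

20000

Use sources in increasing cost order.
Take 700 from S3 at 8.0 ; need 1600 more.
Take 1600 from SA at 9.0 to finish.
ST, SW: unused.
Cost = 700×8.0 + 1600×9.0 = 20000.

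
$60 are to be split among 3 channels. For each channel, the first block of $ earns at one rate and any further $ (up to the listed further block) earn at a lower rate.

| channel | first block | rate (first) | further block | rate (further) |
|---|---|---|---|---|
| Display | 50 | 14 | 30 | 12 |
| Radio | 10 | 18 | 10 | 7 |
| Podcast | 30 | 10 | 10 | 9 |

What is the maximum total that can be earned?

Rank every tier by rate: Radio/first 18 > Display/first 14 > Display/second 12 > Podcast/first 10 > Podcast/second 9 > Radio/second 7.
Radio/first (18): +10 ; 50 left.
Display first at 14: fill all 50 ; 0 left.
Total = 18×10 + 14×50 = 880.

880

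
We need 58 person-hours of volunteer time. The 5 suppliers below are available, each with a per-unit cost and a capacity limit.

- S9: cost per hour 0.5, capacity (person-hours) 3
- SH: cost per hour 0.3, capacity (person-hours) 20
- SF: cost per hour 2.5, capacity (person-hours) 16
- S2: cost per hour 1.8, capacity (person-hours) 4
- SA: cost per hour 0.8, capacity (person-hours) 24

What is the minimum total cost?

51.4

Use suppliers in increasing cost order.
SH at 0.3: take all 20 person-hours — 38 still needed.
S9 at 0.5: take all 3 person-hours — 35 still needed.
Take 24 from SA at 0.8 — need 11 more.
Take 4 from S2 at 1.8 — need 7 more.
SF at 2.5: take 7 of its 16 — requirement met.
Cost = 20×0.3 + 3×0.5 + 24×0.8 + 4×1.8 + 7×2.5 = 51.4.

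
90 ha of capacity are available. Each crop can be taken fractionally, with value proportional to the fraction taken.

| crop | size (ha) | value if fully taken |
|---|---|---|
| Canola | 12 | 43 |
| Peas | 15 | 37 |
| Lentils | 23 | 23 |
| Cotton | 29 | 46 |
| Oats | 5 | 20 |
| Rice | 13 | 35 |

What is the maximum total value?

Best value per unit of size first: Oats 20/5≈4, Canola 43/12≈3.58, Rice 35/13≈2.69, Peas 37/15≈2.47, Cotton 46/29≈1.59, Lentils 23/23≈1.
All 5 ha of Oats fit (value 20) ; 85 remain.
Canola: take in full, 12 ha for value 43 ; 73 left.
All 13 ha of Rice fit (value 35) ; 60 remain.
Peas: take in full, 15 ha for value 37 ; 45 left.
Take all of Cotton (29 ha, value 46) ; 16 ha left.
16 ha left: a 16/23 share of Lentils gives 23×16/23 = 16.
Total value = 197.

197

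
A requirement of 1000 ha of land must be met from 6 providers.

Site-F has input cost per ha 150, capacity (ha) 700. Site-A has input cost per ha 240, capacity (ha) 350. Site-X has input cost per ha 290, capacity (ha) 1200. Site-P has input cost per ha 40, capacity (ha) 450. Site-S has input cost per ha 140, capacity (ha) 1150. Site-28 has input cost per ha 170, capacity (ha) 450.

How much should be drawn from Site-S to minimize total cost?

Cheapest first:
Take 450 from Site-P at 40 — need 550 more.
Site-S at 140: take 550 of its 1150 — requirement met.
Site-F, Site-28, Site-A, Site-X: unused.

550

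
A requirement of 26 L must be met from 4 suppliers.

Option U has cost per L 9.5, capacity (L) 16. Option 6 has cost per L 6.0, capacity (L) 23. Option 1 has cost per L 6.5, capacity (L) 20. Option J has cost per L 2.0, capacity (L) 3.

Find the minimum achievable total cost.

144

Cheapest first:
Option J at 2.0: take all 3 L → 23 still needed.
Option 6 (6.0): use full 23 → 0 L to go.
Option 1, Option U: unused.
Cost = 3×2.0 + 23×6.0 = 144.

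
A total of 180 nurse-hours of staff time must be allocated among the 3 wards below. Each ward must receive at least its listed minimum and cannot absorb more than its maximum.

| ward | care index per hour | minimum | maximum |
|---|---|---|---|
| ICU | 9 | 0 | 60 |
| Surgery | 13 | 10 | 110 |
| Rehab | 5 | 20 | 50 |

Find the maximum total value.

Meeting every minimum uses 0+10+20 = 30 nurse-hours, leaving 150.
Rank by care index per hour: Surgery 13 > ICU 9 > Rehab 5.
Give Surgery 100 more to hit its cap of 110 ; 50 left.
ICU has room for 60 more but only 50 remain, so it gets 50.
Total = 9×50 + 13×110 + 5×20 = 1980.

1980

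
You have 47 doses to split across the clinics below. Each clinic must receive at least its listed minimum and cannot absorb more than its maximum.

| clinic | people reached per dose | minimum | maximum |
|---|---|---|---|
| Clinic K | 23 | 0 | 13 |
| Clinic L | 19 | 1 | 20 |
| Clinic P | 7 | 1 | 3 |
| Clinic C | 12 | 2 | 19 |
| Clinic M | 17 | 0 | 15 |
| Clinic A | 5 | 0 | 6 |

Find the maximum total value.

Meeting every minimum uses 0+1+1+2+0+0 = 4 doses, leaving 43.
Order the clinics by people reached per dose: Clinic K 23 > Clinic L 19 > Clinic M 17 > Clinic C 12 > Clinic P 7 > Clinic A 5.
Clinic K: +13 to 13 (cap) → 30 left.
Clinic L: +19 to 20 (cap) → 11 left.
Clinic M has room for 15 more but only 11 remain, so it gets 11.
Total = 23×13 + 19×20 + 7×1 + 12×2 + 17×11 = 897.

897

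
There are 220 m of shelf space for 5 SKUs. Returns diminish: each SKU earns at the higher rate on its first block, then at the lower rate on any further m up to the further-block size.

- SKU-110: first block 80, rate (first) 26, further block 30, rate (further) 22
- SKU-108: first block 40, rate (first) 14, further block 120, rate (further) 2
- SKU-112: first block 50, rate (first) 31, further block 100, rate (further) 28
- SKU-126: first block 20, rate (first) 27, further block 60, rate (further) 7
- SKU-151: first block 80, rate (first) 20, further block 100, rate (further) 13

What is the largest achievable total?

6190

Order all 10 blocks by rate: SKU-112/tier1 31 > SKU-112/tier2 28 > SKU-126/tier1 27 > SKU-110/tier1 26 > SKU-110/tier2 22 > SKU-151/tier1 20 > SKU-108/tier1 14 > SKU-151/tier2 13 > SKU-126/tier2 7 > SKU-108/tier2 2.
SKU-112/tier1 (31): +50 — 170 left.
SKU-112/tier2 (28): +100 — 70 left.
SKU-126/tier1 (27): +20 — 50 left.
50 remain; put them into SKU-110 tier1 at 26.
Total = 31×50 + 28×100 + 27×20 + 26×50 = 6190.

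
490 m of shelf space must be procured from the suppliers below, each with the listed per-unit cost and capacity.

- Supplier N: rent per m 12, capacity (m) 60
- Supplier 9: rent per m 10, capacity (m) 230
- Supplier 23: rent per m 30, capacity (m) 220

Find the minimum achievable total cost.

9020

Cheapest first:
Supplier 9 at 10: take all 230 m → 260 still needed.
Supplier N (12): use full 60 → 200 m to go.
Supplier 23 (30): take the remaining 200 → done.
Cost = 230×10 + 60×12 + 200×30 = 9020.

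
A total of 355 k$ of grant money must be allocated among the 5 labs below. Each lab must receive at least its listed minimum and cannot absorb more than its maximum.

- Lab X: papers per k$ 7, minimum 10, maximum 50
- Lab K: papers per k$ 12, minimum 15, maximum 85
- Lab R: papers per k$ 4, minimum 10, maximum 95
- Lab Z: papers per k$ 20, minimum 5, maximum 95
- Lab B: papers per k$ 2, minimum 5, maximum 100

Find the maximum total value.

Meeting every minimum uses 10+15+10+5+5 = 45 k$, leaving 310.
Highest papers per k$ first: Lab Z 20 > Lab K 12 > Lab X 7 > Lab R 4 > Lab B 2.
Lab Z takes 90 more to reach its cap of 95 — 220 left.
Give Lab K 70 more to hit its cap of 85 — 150 left.
Lab X takes 40 more to reach its cap of 50 — 110 left.
Give Lab R 85 more to hit its cap of 95 — 25 left.
Lab B has room for 95 more but only 25 remain, so it gets 30.
Total = 7×50 + 12×85 + 4×95 + 20×95 + 2×30 = 3710.

3710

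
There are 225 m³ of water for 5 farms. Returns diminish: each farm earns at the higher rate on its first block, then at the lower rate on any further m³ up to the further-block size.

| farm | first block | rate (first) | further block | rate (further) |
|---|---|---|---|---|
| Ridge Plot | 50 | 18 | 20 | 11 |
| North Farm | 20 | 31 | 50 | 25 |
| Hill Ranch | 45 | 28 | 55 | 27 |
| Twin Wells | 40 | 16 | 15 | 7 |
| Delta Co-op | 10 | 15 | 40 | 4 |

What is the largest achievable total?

Treat each block as its own option and order by rate: North Farm/T1 31 > Hill Ranch/T1 28 > Hill Ranch/T2 27 > North Farm/T2 25 > Ridge Plot/T1 18 > Twin Wells/T1 16 > Delta Co-op/T1 15 > Ridge Plot/T2 11 > Twin Wells/T2 7 > Delta Co-op/T2 4.
Fill North Farm T1 block (20 at 31) ; 205 left.
Fill Hill Ranch T1 block (45 at 28) ; 160 left.
Hill Ranch T2 at 27: fill all 55 ; 105 left.
Fill North Farm T2 block (50 at 25) ; 55 left.
Ridge Plot T1 at 18: fill all 50 ; 5 left.
Twin Wells T1 at 16: only 5 left, fill 5.
Total = 31×20 + 28×45 + 27×55 + 25×50 + 18×50 + 16×5 = 5595.

5595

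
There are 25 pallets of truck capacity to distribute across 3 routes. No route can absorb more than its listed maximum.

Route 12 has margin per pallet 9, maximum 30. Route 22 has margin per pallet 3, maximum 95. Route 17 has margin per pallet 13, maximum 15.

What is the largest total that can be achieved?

Order the routes by margin per pallet: Route 17 13 > Route 12 9 > Route 22 3.
Route 17: +15 to 15 (cap) — 10 left.
Route 12 has room for 30 but only 10 remain, so it gets 10.
Total = 9×10 + 13×15 = 285.

285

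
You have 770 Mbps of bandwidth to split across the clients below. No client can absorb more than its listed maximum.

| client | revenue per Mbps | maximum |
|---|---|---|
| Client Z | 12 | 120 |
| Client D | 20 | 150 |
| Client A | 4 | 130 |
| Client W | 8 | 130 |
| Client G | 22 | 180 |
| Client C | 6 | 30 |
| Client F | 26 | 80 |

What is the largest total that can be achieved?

12020

Highest revenue per Mbps first: Client F 26 > Client G 22 > Client D 20 > Client Z 12 > Client W 8 > Client C 6 > Client A 4.
Client F: +80 to 80 (cap) ; 690 left.
Client G: +180 to 180 (cap) ; 510 left.
Give Client D 150 to hit its cap of 150 ; 360 left.
Client Z: +120 to 120 (cap) ; 240 left.
Give Client W 130 to hit its cap of 130 ; 110 left.
Client C takes 30 to reach its cap of 30 ; 80 left.
Client A: +80 (room for 130) → 80. Pool exhausted.
Total = 12×120 + 20×150 + 4×80 + 8×130 + 22×180 + 6×30 + 26×80 = 12020.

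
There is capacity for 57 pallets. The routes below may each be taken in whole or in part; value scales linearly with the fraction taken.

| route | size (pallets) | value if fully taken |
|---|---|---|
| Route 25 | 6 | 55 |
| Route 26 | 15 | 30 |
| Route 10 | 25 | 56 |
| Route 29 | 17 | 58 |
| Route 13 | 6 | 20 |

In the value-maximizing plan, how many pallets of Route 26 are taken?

3

Sort by value density: Route 25 55/6≈9.17, Route 29 58/17≈3.41, Route 13 20/6≈3.33, Route 10 56/25≈2.24, Route 26 30/15≈2.
Route 25: take in full, 6 pallets for value 55 — 51 left.
Route 29: take in full, 17 pallets for value 58 — 34 left.
Route 13: take in full, 6 pallets for value 20 — 28 left.
All 25 pallets of Route 10 fit (value 56) — 3 remain.
Fill the last 3 pallets with part of Route 26: 3/15 of it earns 6.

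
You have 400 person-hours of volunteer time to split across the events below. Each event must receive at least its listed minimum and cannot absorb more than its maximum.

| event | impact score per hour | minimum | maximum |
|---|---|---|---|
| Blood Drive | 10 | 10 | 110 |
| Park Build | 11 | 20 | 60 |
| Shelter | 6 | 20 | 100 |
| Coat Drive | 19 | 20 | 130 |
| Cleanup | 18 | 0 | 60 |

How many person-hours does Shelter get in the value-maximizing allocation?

Meeting every minimum uses 10+20+20+20+0 = 70 person-hours, leaving 330.
Highest impact score per hour first: Coat Drive 19 > Cleanup 18 > Park Build 11 > Blood Drive 10 > Shelter 6.
Coat Drive takes 110 more to reach its cap of 130 → 220 left.
Cleanup: +60 to 60 (cap) → 160 left.
Park Build: +40 to 60 (cap) → 120 left.
Blood Drive: +100 to 110 (cap) → 20 left.
Only 20 left; Shelter takes them to reach 40.

40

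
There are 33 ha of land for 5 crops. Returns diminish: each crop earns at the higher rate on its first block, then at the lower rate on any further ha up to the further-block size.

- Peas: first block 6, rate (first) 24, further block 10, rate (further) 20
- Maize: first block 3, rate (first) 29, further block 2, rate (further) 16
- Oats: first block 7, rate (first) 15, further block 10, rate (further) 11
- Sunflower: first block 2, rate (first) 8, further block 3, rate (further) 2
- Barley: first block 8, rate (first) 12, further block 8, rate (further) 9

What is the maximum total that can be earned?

Treat each block as its own option and order by rate: Maize/tier1 29 > Peas/tier1 24 > Peas/tier2 20 > Maize/tier2 16 > Oats/tier1 15 > Barley/tier1 12 > Oats/tier2 11 > Barley/tier2 9 > Sunflower/tier1 8 > Sunflower/tier2 2.
Maize/tier1 (29): +3 — 30 left.
Peas/tier1 (24): +6 — 24 left.
Peas/tier2 (20): +10 — 14 left.
Maize/tier2 (16): +2 — 12 left.
Oats/tier1 (15): +7 — 5 left.
Barley/tier1: +5 of 8 at 12; pool empty.
Total = 29×3 + 24×6 + 20×10 + 16×2 + 15×7 + 12×5 = 628.

628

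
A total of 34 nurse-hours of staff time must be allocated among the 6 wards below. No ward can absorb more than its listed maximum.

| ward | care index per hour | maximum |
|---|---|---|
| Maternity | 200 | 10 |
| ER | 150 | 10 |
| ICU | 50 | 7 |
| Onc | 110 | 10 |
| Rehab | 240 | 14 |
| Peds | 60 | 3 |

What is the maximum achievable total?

Highest care index per hour first: Rehab 240 > Maternity 200 > ER 150 > Onc 110 > Peds 60 > ICU 50.
Rehab: +14 to 14 (cap) ; 20 left.
Maternity takes 10 to reach its cap of 10 ; 10 left.
Give ER 10 to hit its cap of 10 ; 0 left.
Total = 200×10 + 150×10 + 240×14 = 6860.

6860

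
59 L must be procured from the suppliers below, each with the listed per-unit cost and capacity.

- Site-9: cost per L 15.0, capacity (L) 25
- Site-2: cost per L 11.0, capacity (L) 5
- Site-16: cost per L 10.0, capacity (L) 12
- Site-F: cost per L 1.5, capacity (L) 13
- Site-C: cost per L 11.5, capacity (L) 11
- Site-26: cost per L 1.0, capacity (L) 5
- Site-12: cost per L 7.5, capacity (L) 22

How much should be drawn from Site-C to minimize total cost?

2

Fill from the cheapest supplier first.
Site-26 (1.0): use full 5 — 54 L to go.
Site-F at 1.5: take all 13 L — 41 still needed.
Site-12 at 7.5: take all 22 L — 19 still needed.
Site-16 at 10.0: take all 12 L — 7 still needed.
Take 5 from Site-2 at 11.0 — need 2 more.
Site-C at 11.5: take 2 of its 11 — requirement met.
Site-9: unused.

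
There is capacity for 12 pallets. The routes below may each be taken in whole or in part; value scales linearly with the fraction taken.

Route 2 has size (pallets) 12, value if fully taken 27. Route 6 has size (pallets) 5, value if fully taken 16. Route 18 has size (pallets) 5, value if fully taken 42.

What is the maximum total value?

62.5

Best value per unit of size first: Route 18 42/5≈8.4, Route 6 16/5≈3.2, Route 2 27/12≈2.25.
All 5 pallets of Route 18 fit (value 42) ; 7 remain.
All 5 pallets of Route 6 fit (value 16) ; 2 remain.
Only 2 pallets remain; take 2/12 of Route 2 for value 27×2/12 = 4.5.
Total value = 62.5.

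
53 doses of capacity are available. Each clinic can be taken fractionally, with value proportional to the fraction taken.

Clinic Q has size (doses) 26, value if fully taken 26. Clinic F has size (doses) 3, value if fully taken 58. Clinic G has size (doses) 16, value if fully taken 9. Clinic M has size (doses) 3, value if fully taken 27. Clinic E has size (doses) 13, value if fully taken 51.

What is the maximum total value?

166.5

Best value per unit of size first: Clinic F 58/3≈19.3, Clinic M 27/3≈9, Clinic E 51/13≈3.92, Clinic Q 26/26≈1, Clinic G 9/16≈0.562.
All 3 doses of Clinic F fit (value 58) ; 50 remain.
All 3 doses of Clinic M fit (value 27) ; 47 remain.
All 13 doses of Clinic E fit (value 51) ; 34 remain.
All 26 doses of Clinic Q fit (value 26) ; 8 remain.
Fill the last 8 doses with part of Clinic G: 8/16 of it earns 4.5.
Total value = 166.5.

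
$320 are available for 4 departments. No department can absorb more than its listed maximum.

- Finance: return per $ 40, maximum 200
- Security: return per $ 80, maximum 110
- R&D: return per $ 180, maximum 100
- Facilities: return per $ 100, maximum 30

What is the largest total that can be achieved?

Order the departments by return per $: R&D 180 > Facilities 100 > Security 80 > Finance 40.
R&D takes 100 to reach its cap of 100 ; 220 left.
Give Facilities 30 to hit its cap of 30 ; 190 left.
Security: +110 to 110 (cap) ; 80 left.
Finance has room for 200 but only 80 remain, so it gets 80.
Total = 40×80 + 80×110 + 180×100 + 100×30 = 33000.

33000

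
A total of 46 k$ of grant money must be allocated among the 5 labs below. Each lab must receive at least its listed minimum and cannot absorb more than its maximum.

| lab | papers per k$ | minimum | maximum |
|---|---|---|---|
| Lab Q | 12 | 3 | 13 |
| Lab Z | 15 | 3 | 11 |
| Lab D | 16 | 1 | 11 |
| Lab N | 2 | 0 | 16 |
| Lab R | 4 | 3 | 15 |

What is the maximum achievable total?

Meeting every minimum uses 3+3+1+0+3 = 10 k$, leaving 36.
Highest papers per k$ first: Lab D 16 > Lab Z 15 > Lab Q 12 > Lab R 4 > Lab N 2.
Give Lab D 10 more to hit its cap of 11 ; 26 left.
Give Lab Z 8 more to hit its cap of 11 ; 18 left.
Lab Q takes 10 more to reach its cap of 13 ; 8 left.
Lab R has room for 12 more but only 8 remain, so it gets 11.
Total = 12×13 + 15×11 + 16×11 + 4×11 = 541.

541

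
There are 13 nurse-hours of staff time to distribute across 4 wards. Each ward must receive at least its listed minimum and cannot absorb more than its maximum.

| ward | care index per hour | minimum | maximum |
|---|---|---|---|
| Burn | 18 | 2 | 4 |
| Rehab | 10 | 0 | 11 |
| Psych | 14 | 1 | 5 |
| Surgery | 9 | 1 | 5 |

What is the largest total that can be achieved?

181

Meeting every minimum uses 2+0+1+1 = 4 nurse-hours, leaving 9.
Rank by care index per hour: Burn 18 > Psych 14 > Rehab 10 > Surgery 9.
Burn takes 2 more to reach its cap of 4 — 7 left.
Psych: +4 to 5 (cap) — 3 left.
Rehab has room for 11 more but only 3 remain, so it gets 3.
Total = 18×4 + 10×3 + 14×5 + 9×1 = 181.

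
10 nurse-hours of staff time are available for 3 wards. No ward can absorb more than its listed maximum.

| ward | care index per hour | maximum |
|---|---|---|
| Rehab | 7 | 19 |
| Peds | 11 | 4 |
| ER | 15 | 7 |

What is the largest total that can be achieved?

138

Highest care index per hour first: ER 15 > Peds 11 > Rehab 7.
Give ER 7 to hit its cap of 7 ; 3 left.
Only 3 left; Peds takes them to reach 3.
Total = 11×3 + 15×7 = 138.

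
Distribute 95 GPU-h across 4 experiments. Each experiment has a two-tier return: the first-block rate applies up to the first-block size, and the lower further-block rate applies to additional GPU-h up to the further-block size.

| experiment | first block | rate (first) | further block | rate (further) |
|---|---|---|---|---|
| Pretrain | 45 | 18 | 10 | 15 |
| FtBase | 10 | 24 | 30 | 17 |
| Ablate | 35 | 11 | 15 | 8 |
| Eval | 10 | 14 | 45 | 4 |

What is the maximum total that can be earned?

Treat each block as its own option and order by rate: FtBase/tier1 24 > Pretrain/tier1 18 > FtBase/tier2 17 > Pretrain/tier2 15 > Eval/tier1 14 > Ablate/tier1 11 > Ablate/tier2 8 > Eval/tier2 4.
FtBase tier1 at 24: fill all 10 ; 85 left.
Fill Pretrain tier1 block (45 at 18) ; 40 left.
FtBase tier2 at 17: fill all 30 ; 10 left.
Pretrain/tier2 (15): +10 ; 0 left.
Total = 24×10 + 18×45 + 17×30 + 15×10 = 1710.

1710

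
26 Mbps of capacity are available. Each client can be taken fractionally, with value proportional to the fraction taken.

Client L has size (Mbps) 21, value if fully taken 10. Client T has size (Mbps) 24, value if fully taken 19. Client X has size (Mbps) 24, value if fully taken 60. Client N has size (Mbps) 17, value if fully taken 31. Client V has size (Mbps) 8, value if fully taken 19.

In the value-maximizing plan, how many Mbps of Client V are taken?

Sort by value density: Client X 60/24≈2.5, Client V 19/8≈2.38, Client N 31/17≈1.82, Client T 19/24≈0.792, Client L 10/21≈0.476.
Client X: take in full, 24 Mbps for value 60 ; 2 left.
Fill the last 2 Mbps with part of Client V: 2/8 of it earns 4.75.

2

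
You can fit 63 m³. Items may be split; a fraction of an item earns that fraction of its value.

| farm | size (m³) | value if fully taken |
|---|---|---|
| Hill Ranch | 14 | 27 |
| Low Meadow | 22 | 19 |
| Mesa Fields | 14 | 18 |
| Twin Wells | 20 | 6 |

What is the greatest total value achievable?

67.9

Best value per unit of size first: Hill Ranch 27/14≈1.93, Mesa Fields 18/14≈1.29, Low Meadow 19/22≈0.864, Twin Wells 6/20≈0.3.
Take all of Hill Ranch (14 m³, value 27) → 49 m³ left.
All 14 m³ of Mesa Fields fit (value 18) → 35 remain.
Take all of Low Meadow (22 m³, value 19) → 13 m³ left.
13 m³ left: a 13/20 share of Twin Wells gives 6×13/20 = 3.9.
Total value = 67.9.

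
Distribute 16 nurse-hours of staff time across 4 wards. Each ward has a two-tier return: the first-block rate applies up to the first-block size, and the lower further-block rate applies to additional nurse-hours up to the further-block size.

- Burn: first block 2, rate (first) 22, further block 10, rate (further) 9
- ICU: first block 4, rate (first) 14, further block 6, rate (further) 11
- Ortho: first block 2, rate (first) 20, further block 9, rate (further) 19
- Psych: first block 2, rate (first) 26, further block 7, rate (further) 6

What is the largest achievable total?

Treat each block as its own option and order by rate: Psych/T1 26 > Burn/T1 22 > Ortho/T1 20 > Ortho/T2 19 > ICU/T1 14 > ICU/T2 11 > Burn/T2 9 > Psych/T2 6.
Psych T1 at 26: fill all 2 — 14 left.
Burn T1 at 22: fill all 2 — 12 left.
Ortho T1 at 20: fill all 2 — 10 left.
Ortho T2 at 19: fill all 9 — 1 left.
ICU T1 at 14: only 1 left, fill 1.
Total = 26×2 + 22×2 + 20×2 + 19×9 + 14×1 = 321.

321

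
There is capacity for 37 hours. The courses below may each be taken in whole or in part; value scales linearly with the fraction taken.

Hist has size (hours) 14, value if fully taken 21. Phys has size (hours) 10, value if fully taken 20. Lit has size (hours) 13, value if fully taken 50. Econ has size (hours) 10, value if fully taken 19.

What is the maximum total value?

Rank by value-to-size ratio: Lit 50/13≈3.85, Phys 20/10≈2, Econ 19/10≈1.9, Hist 21/14≈1.5.
Take all of Lit (13 hours, value 50) → 24 hours left.
All 10 hours of Phys fit (value 20) → 14 remain.
Econ: take in full, 10 hours for value 19 → 4 left.
4 hours left: a 4/14 share of Hist gives 21×4/14 = 6.
Total value = 95.

95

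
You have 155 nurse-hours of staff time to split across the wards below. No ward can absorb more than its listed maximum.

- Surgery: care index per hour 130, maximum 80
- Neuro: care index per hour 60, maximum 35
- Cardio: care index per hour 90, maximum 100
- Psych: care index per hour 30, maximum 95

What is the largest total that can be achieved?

Rank by care index per hour: Surgery 130 > Cardio 90 > Neuro 60 > Psych 30.
Surgery takes 80 to reach its cap of 80 → 75 left.
Only 75 left; Cardio takes them to reach 75.
Total = 130×80 + 90×75 = 17150.

17150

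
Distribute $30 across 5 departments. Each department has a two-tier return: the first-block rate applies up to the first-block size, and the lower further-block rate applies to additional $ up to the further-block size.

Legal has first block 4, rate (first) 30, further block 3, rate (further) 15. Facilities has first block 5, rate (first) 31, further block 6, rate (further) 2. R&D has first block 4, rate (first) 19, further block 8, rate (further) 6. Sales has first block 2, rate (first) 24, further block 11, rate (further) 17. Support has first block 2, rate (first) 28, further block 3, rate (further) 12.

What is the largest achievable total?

672

Treat each block as its own option and order by rate: Facilities/tier1 31 > Legal/tier1 30 > Support/tier1 28 > Sales/tier1 24 > R&D/tier1 19 > Sales/tier2 17 > Legal/tier2 15 > Support/tier2 12 > R&D/tier2 6 > Facilities/tier2 2.
Fill Facilities tier1 block (5 at 31) → 25 left.
Legal tier1 at 30: fill all 4 → 21 left.
Support tier1 at 28: fill all 2 → 19 left.
Fill Sales tier1 block (2 at 24) → 17 left.
Fill R&D tier1 block (4 at 19) → 13 left.
Fill Sales tier2 block (11 at 17) → 2 left.
2 remain; put them into Legal tier2 at 15.
Total = 31×5 + 30×4 + 28×2 + 24×2 + 19×4 + 17×11 + 15×2 = 672.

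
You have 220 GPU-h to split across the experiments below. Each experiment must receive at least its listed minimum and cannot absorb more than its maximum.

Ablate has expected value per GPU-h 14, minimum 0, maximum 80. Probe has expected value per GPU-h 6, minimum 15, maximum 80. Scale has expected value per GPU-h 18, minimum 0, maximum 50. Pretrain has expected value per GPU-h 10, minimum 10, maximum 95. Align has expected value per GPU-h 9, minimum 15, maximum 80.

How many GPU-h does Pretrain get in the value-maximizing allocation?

Meeting every minimum uses 0+15+0+10+15 = 40 GPU-h, leaving 180.
Order the experiments by expected value per GPU-h: Scale 18 > Ablate 14 > Pretrain 10 > Align 9 > Probe 6.
Scale: +50 to 50 (cap) ; 130 left.
Ablate takes 80 more to reach its cap of 80 ; 50 left.
Pretrain: +50 (room for 85) → 60. Pool exhausted.

60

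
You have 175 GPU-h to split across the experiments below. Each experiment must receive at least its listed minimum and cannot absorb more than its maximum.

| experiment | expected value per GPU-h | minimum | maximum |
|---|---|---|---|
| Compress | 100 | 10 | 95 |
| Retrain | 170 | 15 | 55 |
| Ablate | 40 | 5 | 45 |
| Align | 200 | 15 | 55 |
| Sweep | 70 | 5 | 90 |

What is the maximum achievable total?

Meeting every minimum uses 10+15+5+15+5 = 50 GPU-h, leaving 125.
Rank by expected value per GPU-h: Align 200 > Retrain 170 > Compress 100 > Sweep 70 > Ablate 40.
Give Align 40 more to hit its cap of 55 — 85 left.
Retrain: +40 to 55 (cap) — 45 left.
Only 45 left; Compress takes them to reach 55.
Total = 100×55 + 170×55 + 40×5 + 200×55 + 70×5 = 26400.

26400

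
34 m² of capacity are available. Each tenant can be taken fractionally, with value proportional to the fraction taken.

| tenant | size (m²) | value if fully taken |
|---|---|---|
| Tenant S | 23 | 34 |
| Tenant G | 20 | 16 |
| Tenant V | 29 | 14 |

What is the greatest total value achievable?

42.8

Sort by value density: Tenant S 34/23≈1.48, Tenant G 16/20≈0.8, Tenant V 14/29≈0.483.
Tenant S: take in full, 23 m² for value 34 — 11 left.
Fill the last 11 m² with part of Tenant G: 11/20 of it earns 8.8.
Total value = 42.8.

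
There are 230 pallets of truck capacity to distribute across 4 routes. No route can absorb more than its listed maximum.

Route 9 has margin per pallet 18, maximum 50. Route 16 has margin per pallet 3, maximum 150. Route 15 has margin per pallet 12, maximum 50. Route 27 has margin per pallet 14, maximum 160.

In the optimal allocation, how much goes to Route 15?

20

Rank by margin per pallet: Route 9 18 > Route 27 14 > Route 15 12 > Route 16 3.
Give Route 9 50 to hit its cap of 50 ; 180 left.
Route 27: +160 to 160 (cap) ; 20 left.
Route 15: +20 (room for 50) → 20. Pool exhausted.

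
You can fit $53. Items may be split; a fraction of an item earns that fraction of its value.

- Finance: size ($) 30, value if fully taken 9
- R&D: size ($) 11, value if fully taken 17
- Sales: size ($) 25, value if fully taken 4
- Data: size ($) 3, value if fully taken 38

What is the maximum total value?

65.44

Rank by value-to-size ratio: Data 38/3≈12.7, R&D 17/11≈1.55, Finance 9/30≈0.3, Sales 4/25≈0.16.
Take all of Data (3 $, value 38) → 50 $ left.
All 11 $ of R&D fit (value 17) → 39 remain.
All 30 $ of Finance fit (value 9) → 9 remain.
9 $ left: a 9/25 share of Sales gives 4×9/25 = 1.44.
Total value = 65.44.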